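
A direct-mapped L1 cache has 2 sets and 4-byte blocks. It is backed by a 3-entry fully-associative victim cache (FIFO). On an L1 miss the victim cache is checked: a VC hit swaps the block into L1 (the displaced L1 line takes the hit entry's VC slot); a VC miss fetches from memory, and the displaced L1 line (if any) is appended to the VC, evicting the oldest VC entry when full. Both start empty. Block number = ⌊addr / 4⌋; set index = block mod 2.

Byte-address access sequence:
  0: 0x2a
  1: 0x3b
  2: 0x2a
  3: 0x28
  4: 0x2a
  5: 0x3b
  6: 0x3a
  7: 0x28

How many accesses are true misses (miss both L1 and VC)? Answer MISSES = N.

MISSES = 2

  [0] addr=0x2a blk=10 s=0: MISS | VC []
  [1] addr=0x3b blk=14 s=0: MISS | VC [10]
  [2] addr=0x2a blk=10 s=0: VC-HIT | VC [14]
  [3] addr=0x28 blk=10 s=0: L1-HIT | VC [14]
  [4] addr=0x2a blk=10 s=0: L1-HIT | VC [14]
  [5] addr=0x3b blk=14 s=0: VC-HIT | VC [10]
  [6] addr=0x3a blk=14 s=0: L1-HIT | VC [10]
  [7] addr=0x28 blk=10 s=0: VC-HIT | VC [14]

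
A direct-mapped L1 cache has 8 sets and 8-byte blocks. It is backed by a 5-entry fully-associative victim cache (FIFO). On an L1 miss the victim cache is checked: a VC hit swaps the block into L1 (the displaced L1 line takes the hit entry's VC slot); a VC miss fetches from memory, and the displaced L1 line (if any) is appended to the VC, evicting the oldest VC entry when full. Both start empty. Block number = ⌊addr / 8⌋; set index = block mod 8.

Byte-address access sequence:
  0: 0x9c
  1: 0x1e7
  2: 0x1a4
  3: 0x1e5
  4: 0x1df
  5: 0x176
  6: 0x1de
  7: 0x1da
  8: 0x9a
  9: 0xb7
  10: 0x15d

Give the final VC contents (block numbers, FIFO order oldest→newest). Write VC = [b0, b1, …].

  [0] addr=0x9c blk=19 s=3: MISS | VC []
  [1] addr=0x1e7 blk=60 s=4: MISS | VC []
  [2] addr=0x1a4 blk=52 s=4: MISS | VC [60]
  [3] addr=0x1e5 blk=60 s=4: VC-HIT | VC [52]
  [4] addr=0x1df blk=59 s=3: MISS | VC [52, 19]
  [5] addr=0x176 blk=46 s=6: MISS | VC [52, 19]
  [6] addr=0x1de blk=59 s=3: L1-HIT | VC [52, 19]
  [7] addr=0x1da blk=59 s=3: L1-HIT | VC [52, 19]
  [8] addr=0x9a blk=19 s=3: VC-HIT | VC [52, 59]
  [9] addr=0xb7 blk=22 s=6: MISS | VC [52, 59, 46]
  [10] addr=0x15d blk=43 s=3: MISS | VC [52, 59, 46, 19]

VC = [52, 59, 46, 19]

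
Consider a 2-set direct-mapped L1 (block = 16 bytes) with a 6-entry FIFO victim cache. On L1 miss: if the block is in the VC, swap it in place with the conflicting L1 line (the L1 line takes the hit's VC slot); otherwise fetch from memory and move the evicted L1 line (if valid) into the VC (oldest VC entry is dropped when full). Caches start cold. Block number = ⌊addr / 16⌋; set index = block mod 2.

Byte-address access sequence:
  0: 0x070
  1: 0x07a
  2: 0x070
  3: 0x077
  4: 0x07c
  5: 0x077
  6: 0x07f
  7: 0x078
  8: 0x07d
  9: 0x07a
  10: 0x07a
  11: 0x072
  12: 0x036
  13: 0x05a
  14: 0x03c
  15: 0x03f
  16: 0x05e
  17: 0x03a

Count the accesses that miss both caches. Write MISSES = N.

0: 0x70 (blk 7, set 1) → MISS  vc=[]
1: 0x7a (blk 7, set 1) → L1-HIT  vc=[]
2: 0x70 (blk 7, set 1) → L1-HIT  vc=[]
3: 0x77 (blk 7, set 1) → L1-HIT  vc=[]
4: 0x7c (blk 7, set 1) → L1-HIT  vc=[]
5: 0x77 (blk 7, set 1) → L1-HIT  vc=[]
6: 0x7f (blk 7, set 1) → L1-HIT  vc=[]
7: 0x78 (blk 7, set 1) → L1-HIT  vc=[]
8: 0x7d (blk 7, set 1) → L1-HIT  vc=[]
9: 0x7a (blk 7, set 1) → L1-HIT  vc=[]
10: 0x7a (blk 7, set 1) → L1-HIT  vc=[]
11: 0x72 (blk 7, set 1) → L1-HIT  vc=[]
12: 0x36 (blk 3, set 1) → MISS  vc=[7]
13: 0x5a (blk 5, set 1) → MISS  vc=[7, 3]
14: 0x3c (blk 3, set 1) → VC-HIT  vc=[7, 5]
15: 0x3f (blk 3, set 1) → L1-HIT  vc=[7, 5]
16: 0x5e (blk 5, set 1) → VC-HIT  vc=[7, 3]
17: 0x3a (blk 3, set 1) → VC-HIT  vc=[7, 5]

MISSES = 3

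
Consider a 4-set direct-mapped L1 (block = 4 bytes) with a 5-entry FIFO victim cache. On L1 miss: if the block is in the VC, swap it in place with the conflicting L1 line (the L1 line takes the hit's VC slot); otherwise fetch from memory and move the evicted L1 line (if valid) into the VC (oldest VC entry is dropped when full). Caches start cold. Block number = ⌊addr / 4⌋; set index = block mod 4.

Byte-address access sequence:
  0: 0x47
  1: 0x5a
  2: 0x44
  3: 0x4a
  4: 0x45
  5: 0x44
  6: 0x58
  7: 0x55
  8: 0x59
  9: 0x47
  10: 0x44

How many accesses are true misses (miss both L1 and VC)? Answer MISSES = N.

MISSES = 4

#0 0x47→b17/s1 MISS; vc=[]
#1 0x5a→b22/s2 MISS; vc=[]
#2 0x44→b17/s1 L1-HIT; vc=[]
#3 0x4a→b18/s2 MISS; vc=[22]
#4 0x45→b17/s1 L1-HIT; vc=[22]
#5 0x44→b17/s1 L1-HIT; vc=[22]
#6 0x58→b22/s2 VC-HIT; vc=[18]
#7 0x55→b21/s1 MISS; vc=[18,17]
#8 0x59→b22/s2 L1-HIT; vc=[18,17]
#9 0x47→b17/s1 VC-HIT; vc=[18,21]
#10 0x44→b17/s1 L1-HIT; vc=[18,21]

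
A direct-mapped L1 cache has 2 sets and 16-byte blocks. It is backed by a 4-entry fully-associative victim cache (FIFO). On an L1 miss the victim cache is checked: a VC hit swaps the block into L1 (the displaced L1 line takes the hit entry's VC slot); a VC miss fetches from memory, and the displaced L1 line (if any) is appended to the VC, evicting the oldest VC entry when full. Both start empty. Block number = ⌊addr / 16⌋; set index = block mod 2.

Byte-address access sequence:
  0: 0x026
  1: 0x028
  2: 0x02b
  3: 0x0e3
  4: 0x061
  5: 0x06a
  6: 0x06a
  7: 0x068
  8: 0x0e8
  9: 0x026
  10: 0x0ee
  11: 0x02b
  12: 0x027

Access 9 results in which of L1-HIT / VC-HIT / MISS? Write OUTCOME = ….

0: 0x26 (blk 2, set 0) → MISS  vc=[]
1: 0x28 (blk 2, set 0) → L1-HIT  vc=[]
2: 0x2b (blk 2, set 0) → L1-HIT  vc=[]
3: 0xe3 (blk 14, set 0) → MISS  vc=[2]
4: 0x61 (blk 6, set 0) → MISS  vc=[2, 14]
5: 0x6a (blk 6, set 0) → L1-HIT  vc=[2, 14]
6: 0x6a (blk 6, set 0) → L1-HIT  vc=[2, 14]
7: 0x68 (blk 6, set 0) → L1-HIT  vc=[2, 14]
8: 0xe8 (blk 14, set 0) → VC-HIT  vc=[2, 6]
9: 0x26 (blk 2, set 0) → VC-HIT  vc=[14, 6]
10: 0xee (blk 14, set 0) → VC-HIT  vc=[2, 6]
11: 0x2b (blk 2, set 0) → VC-HIT  vc=[14, 6]
12: 0x27 (blk 2, set 0) → L1-HIT  vc=[14, 6]

OUTCOME = VC-HIT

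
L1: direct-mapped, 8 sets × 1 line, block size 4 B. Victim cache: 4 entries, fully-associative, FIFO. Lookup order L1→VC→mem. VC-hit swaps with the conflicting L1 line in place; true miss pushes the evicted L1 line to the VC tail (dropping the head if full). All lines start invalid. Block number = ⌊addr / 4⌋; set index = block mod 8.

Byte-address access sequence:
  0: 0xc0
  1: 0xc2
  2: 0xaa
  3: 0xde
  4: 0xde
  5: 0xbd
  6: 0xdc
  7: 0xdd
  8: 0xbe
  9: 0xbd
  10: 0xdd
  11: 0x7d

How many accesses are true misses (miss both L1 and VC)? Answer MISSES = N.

MISSES = 5

#0 0xc0→b48/s0 MISS; vc=[]
#1 0xc2→b48/s0 L1-HIT; vc=[]
#2 0xaa→b42/s2 MISS; vc=[]
#3 0xde→b55/s7 MISS; vc=[]
#4 0xde→b55/s7 L1-HIT; vc=[]
#5 0xbd→b47/s7 MISS; vc=[55]
#6 0xdc→b55/s7 VC-HIT; vc=[47]
#7 0xdd→b55/s7 L1-HIT; vc=[47]
#8 0xbe→b47/s7 VC-HIT; vc=[55]
#9 0xbd→b47/s7 L1-HIT; vc=[55]
#10 0xdd→b55/s7 VC-HIT; vc=[47]
#11 0x7d→b31/s7 MISS; vc=[47,55]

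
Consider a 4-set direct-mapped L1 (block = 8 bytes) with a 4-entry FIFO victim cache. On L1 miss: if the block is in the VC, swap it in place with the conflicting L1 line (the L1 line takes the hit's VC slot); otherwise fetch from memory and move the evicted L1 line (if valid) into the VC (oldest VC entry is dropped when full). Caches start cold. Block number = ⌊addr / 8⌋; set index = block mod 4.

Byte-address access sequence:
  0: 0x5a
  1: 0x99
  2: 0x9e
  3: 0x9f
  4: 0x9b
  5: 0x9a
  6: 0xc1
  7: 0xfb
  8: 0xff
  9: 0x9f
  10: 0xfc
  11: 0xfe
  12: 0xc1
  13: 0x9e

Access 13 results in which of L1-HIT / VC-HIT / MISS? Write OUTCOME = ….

  [0] addr=0x5a blk=11 s=3: MISS | VC []
  [1] addr=0x99 blk=19 s=3: MISS | VC [11]
  [2] addr=0x9e blk=19 s=3: L1-HIT | VC [11]
  [3] addr=0x9f blk=19 s=3: L1-HIT | VC [11]
  [4] addr=0x9b blk=19 s=3: L1-HIT | VC [11]
  [5] addr=0x9a blk=19 s=3: L1-HIT | VC [11]
  [6] addr=0xc1 blk=24 s=0: MISS | VC [11]
  [7] addr=0xfb blk=31 s=3: MISS | VC [11, 19]
  [8] addr=0xff blk=31 s=3: L1-HIT | VC [11, 19]
  [9] addr=0x9f blk=19 s=3: VC-HIT | VC [11, 31]
  [10] addr=0xfc blk=31 s=3: VC-HIT | VC [11, 19]
  [11] addr=0xfe blk=31 s=3: L1-HIT | VC [11, 19]
  [12] addr=0xc1 blk=24 s=0: L1-HIT | VC [11, 19]
  [13] addr=0x9e blk=19 s=3: VC-HIT | VC [11, 31]

OUTCOME = VC-HIT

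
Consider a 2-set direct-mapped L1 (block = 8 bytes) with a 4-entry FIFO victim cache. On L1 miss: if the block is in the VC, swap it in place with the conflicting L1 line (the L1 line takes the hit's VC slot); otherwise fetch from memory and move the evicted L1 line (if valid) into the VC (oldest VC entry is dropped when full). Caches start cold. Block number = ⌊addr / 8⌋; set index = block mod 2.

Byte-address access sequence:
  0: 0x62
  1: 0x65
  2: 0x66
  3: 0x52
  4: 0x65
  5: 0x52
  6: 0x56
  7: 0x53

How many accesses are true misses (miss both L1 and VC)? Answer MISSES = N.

#0 0x62→b12/s0 MISS; vc=[]
#1 0x65→b12/s0 L1-HIT; vc=[]
#2 0x66→b12/s0 L1-HIT; vc=[]
#3 0x52→b10/s0 MISS; vc=[12]
#4 0x65→b12/s0 VC-HIT; vc=[10]
#5 0x52→b10/s0 VC-HIT; vc=[12]
#6 0x56→b10/s0 L1-HIT; vc=[12]
#7 0x53→b10/s0 L1-HIT; vc=[12]

MISSES = 2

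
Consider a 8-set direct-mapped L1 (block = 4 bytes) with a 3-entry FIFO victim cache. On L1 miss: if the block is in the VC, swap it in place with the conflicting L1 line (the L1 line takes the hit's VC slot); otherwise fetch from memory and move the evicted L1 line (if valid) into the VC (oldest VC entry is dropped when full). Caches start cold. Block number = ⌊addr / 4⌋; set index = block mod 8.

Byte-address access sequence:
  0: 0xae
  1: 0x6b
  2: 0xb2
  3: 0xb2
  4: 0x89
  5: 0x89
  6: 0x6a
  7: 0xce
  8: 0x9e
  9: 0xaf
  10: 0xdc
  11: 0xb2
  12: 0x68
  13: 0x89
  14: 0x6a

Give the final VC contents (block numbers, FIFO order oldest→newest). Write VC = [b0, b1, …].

  [0] addr=0xae blk=43 s=3: MISS | VC []
  [1] addr=0x6b blk=26 s=2: MISS | VC []
  [2] addr=0xb2 blk=44 s=4: MISS | VC []
  [3] addr=0xb2 blk=44 s=4: L1-HIT | VC []
  [4] addr=0x89 blk=34 s=2: MISS | VC [26]
  [5] addr=0x89 blk=34 s=2: L1-HIT | VC [26]
  [6] addr=0x6a blk=26 s=2: VC-HIT | VC [34]
  [7] addr=0xce blk=51 s=3: MISS | VC [34, 43]
  [8] addr=0x9e blk=39 s=7: MISS | VC [34, 43]
  [9] addr=0xaf blk=43 s=3: VC-HIT | VC [34, 51]
  [10] addr=0xdc blk=55 s=7: MISS | VC [34, 51, 39]
  [11] addr=0xb2 blk=44 s=4: L1-HIT | VC [34, 51, 39]
  [12] addr=0x68 blk=26 s=2: L1-HIT | VC [34, 51, 39]
  [13] addr=0x89 blk=34 s=2: VC-HIT | VC [26, 51, 39]
  [14] addr=0x6a blk=26 s=2: VC-HIT | VC [34, 51, 39]

VC = [34, 51, 39]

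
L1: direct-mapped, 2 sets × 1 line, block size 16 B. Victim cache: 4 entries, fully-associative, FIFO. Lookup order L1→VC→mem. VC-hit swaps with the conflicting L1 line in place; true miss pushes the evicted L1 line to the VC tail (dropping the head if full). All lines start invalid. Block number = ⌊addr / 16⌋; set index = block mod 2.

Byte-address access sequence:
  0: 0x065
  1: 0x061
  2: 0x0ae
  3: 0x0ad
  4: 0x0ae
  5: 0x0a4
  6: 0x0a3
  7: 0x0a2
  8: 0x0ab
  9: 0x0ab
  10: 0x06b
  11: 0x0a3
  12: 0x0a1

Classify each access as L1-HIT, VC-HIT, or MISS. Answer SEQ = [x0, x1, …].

#0 0x65→b6/s0 MISS; vc=[]
#1 0x61→b6/s0 L1-HIT; vc=[]
#2 0xae→b10/s0 MISS; vc=[6]
#3 0xad→b10/s0 L1-HIT; vc=[6]
#4 0xae→b10/s0 L1-HIT; vc=[6]
#5 0xa4→b10/s0 L1-HIT; vc=[6]
#6 0xa3→b10/s0 L1-HIT; vc=[6]
#7 0xa2→b10/s0 L1-HIT; vc=[6]
#8 0xab→b10/s0 L1-HIT; vc=[6]
#9 0xab→b10/s0 L1-HIT; vc=[6]
#10 0x6b→b6/s0 VC-HIT; vc=[10]
#11 0xa3→b10/s0 VC-HIT; vc=[6]
#12 0xa1→b10/s0 L1-HIT; vc=[6]

SEQ = [MISS, L1-HIT, MISS, L1-HIT, L1-HIT, L1-HIT, L1-HIT, L1-HIT, L1-HIT, L1-HIT, VC-HIT, VC-HIT, L1-HIT]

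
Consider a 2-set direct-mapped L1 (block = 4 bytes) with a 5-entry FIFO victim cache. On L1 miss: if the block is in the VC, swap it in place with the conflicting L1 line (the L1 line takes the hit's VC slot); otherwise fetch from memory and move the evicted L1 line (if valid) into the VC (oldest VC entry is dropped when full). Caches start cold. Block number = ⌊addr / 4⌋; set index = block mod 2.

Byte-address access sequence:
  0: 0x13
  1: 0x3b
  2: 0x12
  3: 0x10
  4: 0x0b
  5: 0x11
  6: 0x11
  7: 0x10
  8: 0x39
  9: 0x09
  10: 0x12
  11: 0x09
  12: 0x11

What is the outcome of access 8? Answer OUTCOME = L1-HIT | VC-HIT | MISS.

OUTCOME = VC-HIT

  [0] addr=0x13 blk=4 s=0: MISS | VC []
  [1] addr=0x3b blk=14 s=0: MISS | VC [4]
  [2] addr=0x12 blk=4 s=0: VC-HIT | VC [14]
  [3] addr=0x10 blk=4 s=0: L1-HIT | VC [14]
  [4] addr=0xb blk=2 s=0: MISS | VC [14, 4]
  [5] addr=0x11 blk=4 s=0: VC-HIT | VC [14, 2]
  [6] addr=0x11 blk=4 s=0: L1-HIT | VC [14, 2]
  [7] addr=0x10 blk=4 s=0: L1-HIT | VC [14, 2]
  [8] addr=0x39 blk=14 s=0: VC-HIT | VC [4, 2]
  [9] addr=0x9 blk=2 s=0: VC-HIT | VC [4, 14]
  [10] addr=0x12 blk=4 s=0: VC-HIT | VC [2, 14]
  [11] addr=0x9 blk=2 s=0: VC-HIT | VC [4, 14]
  [12] addr=0x11 blk=4 s=0: VC-HIT | VC [2, 14]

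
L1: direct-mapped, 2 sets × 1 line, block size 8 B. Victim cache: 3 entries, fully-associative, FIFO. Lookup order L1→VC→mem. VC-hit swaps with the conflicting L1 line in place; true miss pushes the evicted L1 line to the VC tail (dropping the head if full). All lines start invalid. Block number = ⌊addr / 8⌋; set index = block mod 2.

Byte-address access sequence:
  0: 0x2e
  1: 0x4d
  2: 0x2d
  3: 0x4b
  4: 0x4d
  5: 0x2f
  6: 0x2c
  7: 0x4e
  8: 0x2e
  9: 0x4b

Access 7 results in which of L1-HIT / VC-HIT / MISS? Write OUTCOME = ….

  [0] addr=0x2e blk=5 s=1: MISS | VC []
  [1] addr=0x4d blk=9 s=1: MISS | VC [5]
  [2] addr=0x2d blk=5 s=1: VC-HIT | VC [9]
  [3] addr=0x4b blk=9 s=1: VC-HIT | VC [5]
  [4] addr=0x4d blk=9 s=1: L1-HIT | VC [5]
  [5] addr=0x2f blk=5 s=1: VC-HIT | VC [9]
  [6] addr=0x2c blk=5 s=1: L1-HIT | VC [9]
  [7] addr=0x4e blk=9 s=1: VC-HIT | VC [5]
  [8] addr=0x2e blk=5 s=1: VC-HIT | VC [9]
  [9] addr=0x4b blk=9 s=1: VC-HIT | VC [5]

OUTCOME = VC-HIT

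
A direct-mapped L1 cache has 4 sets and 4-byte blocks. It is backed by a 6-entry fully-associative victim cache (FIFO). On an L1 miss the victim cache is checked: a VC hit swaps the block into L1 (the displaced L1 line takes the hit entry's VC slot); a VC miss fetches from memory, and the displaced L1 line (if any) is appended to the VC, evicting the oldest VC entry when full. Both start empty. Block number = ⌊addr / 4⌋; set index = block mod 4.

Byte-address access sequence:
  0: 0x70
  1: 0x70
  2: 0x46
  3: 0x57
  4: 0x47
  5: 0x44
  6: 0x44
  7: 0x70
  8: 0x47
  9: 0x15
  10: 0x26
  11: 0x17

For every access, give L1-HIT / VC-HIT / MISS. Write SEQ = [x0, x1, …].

SEQ = [MISS, L1-HIT, MISS, MISS, VC-HIT, L1-HIT, L1-HIT, L1-HIT, L1-HIT, MISS, MISS, VC-HIT]

  [0] addr=0x70 blk=28 s=0: MISS | VC []
  [1] addr=0x70 blk=28 s=0: L1-HIT | VC []
  [2] addr=0x46 blk=17 s=1: MISS | VC []
  [3] addr=0x57 blk=21 s=1: MISS | VC [17]
  [4] addr=0x47 blk=17 s=1: VC-HIT | VC [21]
  [5] addr=0x44 blk=17 s=1: L1-HIT | VC [21]
  [6] addr=0x44 blk=17 s=1: L1-HIT | VC [21]
  [7] addr=0x70 blk=28 s=0: L1-HIT | VC [21]
  [8] addr=0x47 blk=17 s=1: L1-HIT | VC [21]
  [9] addr=0x15 blk=5 s=1: MISS | VC [21, 17]
  [10] addr=0x26 blk=9 s=1: MISS | VC [21, 17, 5]
  [11] addr=0x17 blk=5 s=1: VC-HIT | VC [21, 17, 9]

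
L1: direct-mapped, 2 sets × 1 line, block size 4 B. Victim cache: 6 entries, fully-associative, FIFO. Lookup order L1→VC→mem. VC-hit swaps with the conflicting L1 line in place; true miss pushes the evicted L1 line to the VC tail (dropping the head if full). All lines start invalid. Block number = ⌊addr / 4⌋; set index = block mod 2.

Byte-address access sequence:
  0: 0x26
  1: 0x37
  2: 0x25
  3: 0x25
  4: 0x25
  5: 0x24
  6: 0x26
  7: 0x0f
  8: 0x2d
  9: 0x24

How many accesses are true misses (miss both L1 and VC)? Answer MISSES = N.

#0 0x26→b9/s1 MISS; vc=[]
#1 0x37→b13/s1 MISS; vc=[9]
#2 0x25→b9/s1 VC-HIT; vc=[13]
#3 0x25→b9/s1 L1-HIT; vc=[13]
#4 0x25→b9/s1 L1-HIT; vc=[13]
#5 0x24→b9/s1 L1-HIT; vc=[13]
#6 0x26→b9/s1 L1-HIT; vc=[13]
#7 0xf→b3/s1 MISS; vc=[13,9]
#8 0x2d→b11/s1 MISS; vc=[13,9,3]
#9 0x24→b9/s1 VC-HIT; vc=[13,11,3]

MISSES = 4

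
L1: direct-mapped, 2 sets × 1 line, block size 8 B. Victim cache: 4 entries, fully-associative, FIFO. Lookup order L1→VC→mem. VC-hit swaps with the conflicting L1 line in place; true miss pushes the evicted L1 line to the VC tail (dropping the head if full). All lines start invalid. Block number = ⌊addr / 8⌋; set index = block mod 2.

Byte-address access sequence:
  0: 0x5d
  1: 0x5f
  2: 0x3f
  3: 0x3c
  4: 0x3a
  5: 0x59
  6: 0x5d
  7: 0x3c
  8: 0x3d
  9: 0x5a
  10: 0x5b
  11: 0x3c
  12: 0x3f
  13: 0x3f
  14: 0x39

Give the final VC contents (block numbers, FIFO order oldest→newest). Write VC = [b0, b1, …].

VC = [11]

0: 0x5d (blk 11, set 1) → MISS  vc=[]
1: 0x5f (blk 11, set 1) → L1-HIT  vc=[]
2: 0x3f (blk 7, set 1) → MISS  vc=[11]
3: 0x3c (blk 7, set 1) → L1-HIT  vc=[11]
4: 0x3a (blk 7, set 1) → L1-HIT  vc=[11]
5: 0x59 (blk 11, set 1) → VC-HIT  vc=[7]
6: 0x5d (blk 11, set 1) → L1-HIT  vc=[7]
7: 0x3c (blk 7, set 1) → VC-HIT  vc=[11]
8: 0x3d (blk 7, set 1) → L1-HIT  vc=[11]
9: 0x5a (blk 11, set 1) → VC-HIT  vc=[7]
10: 0x5b (blk 11, set 1) → L1-HIT  vc=[7]
11: 0x3c (blk 7, set 1) → VC-HIT  vc=[11]
12: 0x3f (blk 7, set 1) → L1-HIT  vc=[11]
13: 0x3f (blk 7, set 1) → L1-HIT  vc=[11]
14: 0x39 (blk 7, set 1) → L1-HIT  vc=[11]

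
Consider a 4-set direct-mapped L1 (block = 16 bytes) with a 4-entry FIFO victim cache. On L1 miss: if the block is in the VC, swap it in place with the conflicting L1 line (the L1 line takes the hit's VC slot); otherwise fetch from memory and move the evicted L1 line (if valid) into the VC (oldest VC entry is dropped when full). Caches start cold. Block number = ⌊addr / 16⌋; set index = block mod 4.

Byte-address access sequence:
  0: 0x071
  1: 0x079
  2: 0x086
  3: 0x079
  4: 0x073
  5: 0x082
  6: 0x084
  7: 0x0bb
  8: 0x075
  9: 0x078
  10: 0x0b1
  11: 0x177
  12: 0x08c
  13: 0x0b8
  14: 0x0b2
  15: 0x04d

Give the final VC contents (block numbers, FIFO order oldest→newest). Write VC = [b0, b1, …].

  [0] addr=0x71 blk=7 s=3: MISS | VC []
  [1] addr=0x79 blk=7 s=3: L1-HIT | VC []
  [2] addr=0x86 blk=8 s=0: MISS | VC []
  [3] addr=0x79 blk=7 s=3: L1-HIT | VC []
  [4] addr=0x73 blk=7 s=3: L1-HIT | VC []
  [5] addr=0x82 blk=8 s=0: L1-HIT | VC []
  [6] addr=0x84 blk=8 s=0: L1-HIT | VC []
  [7] addr=0xbb blk=11 s=3: MISS | VC [7]
  [8] addr=0x75 blk=7 s=3: VC-HIT | VC [11]
  [9] addr=0x78 blk=7 s=3: L1-HIT | VC [11]
  [10] addr=0xb1 blk=11 s=3: VC-HIT | VC [7]
  [11] addr=0x177 blk=23 s=3: MISS | VC [7, 11]
  [12] addr=0x8c blk=8 s=0: L1-HIT | VC [7, 11]
  [13] addr=0xb8 blk=11 s=3: VC-HIT | VC [7, 23]
  [14] addr=0xb2 blk=11 s=3: L1-HIT | VC [7, 23]
  [15] addr=0x4d blk=4 s=0: MISS | VC [7, 23, 8]

VC = [7, 23, 8]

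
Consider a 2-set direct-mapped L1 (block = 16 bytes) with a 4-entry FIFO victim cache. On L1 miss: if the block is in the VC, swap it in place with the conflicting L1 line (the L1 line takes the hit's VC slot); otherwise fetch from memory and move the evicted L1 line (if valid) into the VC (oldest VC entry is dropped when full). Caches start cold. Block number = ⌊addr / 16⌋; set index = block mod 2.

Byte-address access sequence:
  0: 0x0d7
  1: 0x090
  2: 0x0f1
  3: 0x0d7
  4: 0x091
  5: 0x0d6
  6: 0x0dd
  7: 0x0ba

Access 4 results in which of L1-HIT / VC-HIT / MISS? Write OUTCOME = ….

OUTCOME = VC-HIT

  [0] addr=0xd7 blk=13 s=1: MISS | VC []
  [1] addr=0x90 blk=9 s=1: MISS | VC [13]
  [2] addr=0xf1 blk=15 s=1: MISS | VC [13, 9]
  [3] addr=0xd7 blk=13 s=1: VC-HIT | VC [15, 9]
  [4] addr=0x91 blk=9 s=1: VC-HIT | VC [15, 13]
  [5] addr=0xd6 blk=13 s=1: VC-HIT | VC [15, 9]
  [6] addr=0xdd blk=13 s=1: L1-HIT | VC [15, 9]
  [7] addr=0xba blk=11 s=1: MISS | VC [15, 9, 13]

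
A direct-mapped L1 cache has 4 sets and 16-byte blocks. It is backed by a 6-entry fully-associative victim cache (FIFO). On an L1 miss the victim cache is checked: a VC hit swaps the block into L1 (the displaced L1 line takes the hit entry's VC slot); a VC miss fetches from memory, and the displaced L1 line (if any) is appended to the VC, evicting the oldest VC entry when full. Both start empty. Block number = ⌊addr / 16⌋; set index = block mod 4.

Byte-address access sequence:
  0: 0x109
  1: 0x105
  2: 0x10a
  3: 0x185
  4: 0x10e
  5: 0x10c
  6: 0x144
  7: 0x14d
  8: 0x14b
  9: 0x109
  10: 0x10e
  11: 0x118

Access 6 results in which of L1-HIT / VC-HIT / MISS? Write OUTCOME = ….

OUTCOME = MISS

  [0] addr=0x109 blk=16 s=0: MISS | VC []
  [1] addr=0x105 blk=16 s=0: L1-HIT | VC []
  [2] addr=0x10a blk=16 s=0: L1-HIT | VC []
  [3] addr=0x185 blk=24 s=0: MISS | VC [16]
  [4] addr=0x10e blk=16 s=0: VC-HIT | VC [24]
  [5] addr=0x10c blk=16 s=0: L1-HIT | VC [24]
  [6] addr=0x144 blk=20 s=0: MISS | VC [24, 16]
  [7] addr=0x14d blk=20 s=0: L1-HIT | VC [24, 16]
  [8] addr=0x14b blk=20 s=0: L1-HIT | VC [24, 16]
  [9] addr=0x109 blk=16 s=0: VC-HIT | VC [24, 20]
  [10] addr=0x10e blk=16 s=0: L1-HIT | VC [24, 20]
  [11] addr=0x118 blk=17 s=1: MISS | VC [24, 20]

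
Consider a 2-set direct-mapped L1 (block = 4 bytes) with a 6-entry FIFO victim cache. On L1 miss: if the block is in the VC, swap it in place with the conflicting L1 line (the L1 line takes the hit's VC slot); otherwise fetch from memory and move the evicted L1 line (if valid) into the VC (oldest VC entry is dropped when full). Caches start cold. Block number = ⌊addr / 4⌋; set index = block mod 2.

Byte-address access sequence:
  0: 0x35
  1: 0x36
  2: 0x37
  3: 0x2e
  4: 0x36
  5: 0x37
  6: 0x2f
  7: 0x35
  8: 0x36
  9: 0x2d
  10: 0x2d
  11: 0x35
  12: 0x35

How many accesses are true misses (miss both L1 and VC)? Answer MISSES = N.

MISSES = 2

  [0] addr=0x35 blk=13 s=1: MISS | VC []
  [1] addr=0x36 blk=13 s=1: L1-HIT | VC []
  [2] addr=0x37 blk=13 s=1: L1-HIT | VC []
  [3] addr=0x2e blk=11 s=1: MISS | VC [13]
  [4] addr=0x36 blk=13 s=1: VC-HIT | VC [11]
  [5] addr=0x37 blk=13 s=1: L1-HIT | VC [11]
  [6] addr=0x2f blk=11 s=1: VC-HIT | VC [13]
  [7] addr=0x35 blk=13 s=1: VC-HIT | VC [11]
  [8] addr=0x36 blk=13 s=1: L1-HIT | VC [11]
  [9] addr=0x2d blk=11 s=1: VC-HIT | VC [13]
  [10] addr=0x2d blk=11 s=1: L1-HIT | VC [13]
  [11] addr=0x35 blk=13 s=1: VC-HIT | VC [11]
  [12] addr=0x35 blk=13 s=1: L1-HIT | VC [11]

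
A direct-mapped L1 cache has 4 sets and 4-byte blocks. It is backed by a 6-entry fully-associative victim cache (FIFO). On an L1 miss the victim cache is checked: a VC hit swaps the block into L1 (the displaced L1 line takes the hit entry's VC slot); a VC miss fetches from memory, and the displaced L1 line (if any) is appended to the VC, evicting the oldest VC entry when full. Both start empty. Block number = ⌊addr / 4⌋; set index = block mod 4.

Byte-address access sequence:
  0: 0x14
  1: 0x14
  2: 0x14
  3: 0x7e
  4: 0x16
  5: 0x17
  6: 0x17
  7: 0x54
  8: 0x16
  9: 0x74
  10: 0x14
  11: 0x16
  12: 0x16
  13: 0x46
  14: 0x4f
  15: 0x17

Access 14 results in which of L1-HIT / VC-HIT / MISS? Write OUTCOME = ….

OUTCOME = MISS

  [0] addr=0x14 blk=5 s=1: MISS | VC []
  [1] addr=0x14 blk=5 s=1: L1-HIT | VC []
  [2] addr=0x14 blk=5 s=1: L1-HIT | VC []
  [3] addr=0x7e blk=31 s=3: MISS | VC []
  [4] addr=0x16 blk=5 s=1: L1-HIT | VC []
  [5] addr=0x17 blk=5 s=1: L1-HIT | VC []
  [6] addr=0x17 blk=5 s=1: L1-HIT | VC []
  [7] addr=0x54 blk=21 s=1: MISS | VC [5]
  [8] addr=0x16 blk=5 s=1: VC-HIT | VC [21]
  [9] addr=0x74 blk=29 s=1: MISS | VC [21, 5]
  [10] addr=0x14 blk=5 s=1: VC-HIT | VC [21, 29]
  [11] addr=0x16 blk=5 s=1: L1-HIT | VC [21, 29]
  [12] addr=0x16 blk=5 s=1: L1-HIT | VC [21, 29]
  [13] addr=0x46 blk=17 s=1: MISS | VC [21, 29, 5]
  [14] addr=0x4f blk=19 s=3: MISS | VC [21, 29, 5, 31]
  [15] addr=0x17 blk=5 s=1: VC-HIT | VC [21, 29, 17, 31]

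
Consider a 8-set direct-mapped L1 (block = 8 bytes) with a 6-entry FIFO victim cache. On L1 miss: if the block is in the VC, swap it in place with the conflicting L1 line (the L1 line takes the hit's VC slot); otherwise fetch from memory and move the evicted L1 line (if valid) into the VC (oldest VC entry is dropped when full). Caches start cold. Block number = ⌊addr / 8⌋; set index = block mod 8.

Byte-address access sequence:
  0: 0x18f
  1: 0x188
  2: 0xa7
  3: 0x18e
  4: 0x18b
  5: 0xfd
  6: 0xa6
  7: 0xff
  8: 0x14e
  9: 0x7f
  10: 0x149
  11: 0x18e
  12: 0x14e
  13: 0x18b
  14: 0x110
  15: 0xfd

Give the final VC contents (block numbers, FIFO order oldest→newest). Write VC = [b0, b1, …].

VC = [41, 15]

  [0] addr=0x18f blk=49 s=1: MISS | VC []
  [1] addr=0x188 blk=49 s=1: L1-HIT | VC []
  [2] addr=0xa7 blk=20 s=4: MISS | VC []
  [3] addr=0x18e blk=49 s=1: L1-HIT | VC []
  [4] addr=0x18b blk=49 s=1: L1-HIT | VC []
  [5] addr=0xfd blk=31 s=7: MISS | VC []
  [6] addr=0xa6 blk=20 s=4: L1-HIT | VC []
  [7] addr=0xff blk=31 s=7: L1-HIT | VC []
  [8] addr=0x14e blk=41 s=1: MISS | VC [49]
  [9] addr=0x7f blk=15 s=7: MISS | VC [49, 31]
  [10] addr=0x149 blk=41 s=1: L1-HIT | VC [49, 31]
  [11] addr=0x18e blk=49 s=1: VC-HIT | VC [41, 31]
  [12] addr=0x14e blk=41 s=1: VC-HIT | VC [49, 31]
  [13] addr=0x18b blk=49 s=1: VC-HIT | VC [41, 31]
  [14] addr=0x110 blk=34 s=2: MISS | VC [41, 31]
  [15] addr=0xfd blk=31 s=7: VC-HIT | VC [41, 15]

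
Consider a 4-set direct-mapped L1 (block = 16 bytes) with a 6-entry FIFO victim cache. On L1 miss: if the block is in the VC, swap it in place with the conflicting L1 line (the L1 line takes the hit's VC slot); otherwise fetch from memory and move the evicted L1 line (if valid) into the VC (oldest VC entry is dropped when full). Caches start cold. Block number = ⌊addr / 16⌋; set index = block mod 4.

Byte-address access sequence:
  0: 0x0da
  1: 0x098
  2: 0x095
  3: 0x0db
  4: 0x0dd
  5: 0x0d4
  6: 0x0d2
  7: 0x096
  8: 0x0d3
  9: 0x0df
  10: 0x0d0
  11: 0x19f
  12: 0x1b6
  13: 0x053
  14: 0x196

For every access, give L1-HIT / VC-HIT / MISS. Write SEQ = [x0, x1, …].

SEQ = [MISS, MISS, L1-HIT, VC-HIT, L1-HIT, L1-HIT, L1-HIT, VC-HIT, VC-HIT, L1-HIT, L1-HIT, MISS, MISS, MISS, VC-HIT]

  [0] addr=0xda blk=13 s=1: MISS | VC []
  [1] addr=0x98 blk=9 s=1: MISS | VC [13]
  [2] addr=0x95 blk=9 s=1: L1-HIT | VC [13]
  [3] addr=0xdb blk=13 s=1: VC-HIT | VC [9]
  [4] addr=0xdd blk=13 s=1: L1-HIT | VC [9]
  [5] addr=0xd4 blk=13 s=1: L1-HIT | VC [9]
  [6] addr=0xd2 blk=13 s=1: L1-HIT | VC [9]
  [7] addr=0x96 blk=9 s=1: VC-HIT | VC [13]
  [8] addr=0xd3 blk=13 s=1: VC-HIT | VC [9]
  [9] addr=0xdf blk=13 s=1: L1-HIT | VC [9]
  [10] addr=0xd0 blk=13 s=1: L1-HIT | VC [9]
  [11] addr=0x19f blk=25 s=1: MISS | VC [9, 13]
  [12] addr=0x1b6 blk=27 s=3: MISS | VC [9, 13]
  [13] addr=0x53 blk=5 s=1: MISS | VC [9, 13, 25]
  [14] addr=0x196 blk=25 s=1: VC-HIT | VC [9, 13, 5]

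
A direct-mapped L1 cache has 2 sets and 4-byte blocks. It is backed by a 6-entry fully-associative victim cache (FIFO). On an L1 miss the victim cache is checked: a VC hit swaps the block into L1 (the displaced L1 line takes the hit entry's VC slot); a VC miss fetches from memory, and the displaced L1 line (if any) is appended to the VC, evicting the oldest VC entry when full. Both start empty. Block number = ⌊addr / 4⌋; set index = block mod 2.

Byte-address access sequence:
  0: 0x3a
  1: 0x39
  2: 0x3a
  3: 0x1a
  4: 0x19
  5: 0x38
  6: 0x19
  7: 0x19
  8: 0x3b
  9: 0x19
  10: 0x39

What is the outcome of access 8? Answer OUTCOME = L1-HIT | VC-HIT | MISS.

OUTCOME = VC-HIT

  [0] addr=0x3a blk=14 s=0: MISS | VC []
  [1] addr=0x39 blk=14 s=0: L1-HIT | VC []
  [2] addr=0x3a blk=14 s=0: L1-HIT | VC []
  [3] addr=0x1a blk=6 s=0: MISS | VC [14]
  [4] addr=0x19 blk=6 s=0: L1-HIT | VC [14]
  [5] addr=0x38 blk=14 s=0: VC-HIT | VC [6]
  [6] addr=0x19 blk=6 s=0: VC-HIT | VC [14]
  [7] addr=0x19 blk=6 s=0: L1-HIT | VC [14]
  [8] addr=0x3b blk=14 s=0: VC-HIT | VC [6]
  [9] addr=0x19 blk=6 s=0: VC-HIT | VC [14]
  [10] addr=0x39 blk=14 s=0: VC-HIT | VC [6]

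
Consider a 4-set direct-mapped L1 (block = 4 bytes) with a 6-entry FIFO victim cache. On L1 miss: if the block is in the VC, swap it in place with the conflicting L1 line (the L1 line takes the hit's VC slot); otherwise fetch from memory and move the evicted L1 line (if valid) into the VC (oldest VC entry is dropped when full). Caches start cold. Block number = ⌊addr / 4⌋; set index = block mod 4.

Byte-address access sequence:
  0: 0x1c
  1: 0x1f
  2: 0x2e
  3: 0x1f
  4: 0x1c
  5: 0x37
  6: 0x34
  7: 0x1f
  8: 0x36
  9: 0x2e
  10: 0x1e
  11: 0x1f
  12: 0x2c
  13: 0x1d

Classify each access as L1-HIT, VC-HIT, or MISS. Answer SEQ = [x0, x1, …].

SEQ = [MISS, L1-HIT, MISS, VC-HIT, L1-HIT, MISS, L1-HIT, L1-HIT, L1-HIT, VC-HIT, VC-HIT, L1-HIT, VC-HIT, VC-HIT]

0: 0x1c (blk 7, set 3) → MISS  vc=[]
1: 0x1f (blk 7, set 3) → L1-HIT  vc=[]
2: 0x2e (blk 11, set 3) → MISS  vc=[7]
3: 0x1f (blk 7, set 3) → VC-HIT  vc=[11]
4: 0x1c (blk 7, set 3) → L1-HIT  vc=[11]
5: 0x37 (blk 13, set 1) → MISS  vc=[11]
6: 0x34 (blk 13, set 1) → L1-HIT  vc=[11]
7: 0x1f (blk 7, set 3) → L1-HIT  vc=[11]
8: 0x36 (blk 13, set 1) → L1-HIT  vc=[11]
9: 0x2e (blk 11, set 3) → VC-HIT  vc=[7]
10: 0x1e (blk 7, set 3) → VC-HIT  vc=[11]
11: 0x1f (blk 7, set 3) → L1-HIT  vc=[11]
12: 0x2c (blk 11, set 3) → VC-HIT  vc=[7]
13: 0x1d (blk 7, set 3) → VC-HIT  vc=[11]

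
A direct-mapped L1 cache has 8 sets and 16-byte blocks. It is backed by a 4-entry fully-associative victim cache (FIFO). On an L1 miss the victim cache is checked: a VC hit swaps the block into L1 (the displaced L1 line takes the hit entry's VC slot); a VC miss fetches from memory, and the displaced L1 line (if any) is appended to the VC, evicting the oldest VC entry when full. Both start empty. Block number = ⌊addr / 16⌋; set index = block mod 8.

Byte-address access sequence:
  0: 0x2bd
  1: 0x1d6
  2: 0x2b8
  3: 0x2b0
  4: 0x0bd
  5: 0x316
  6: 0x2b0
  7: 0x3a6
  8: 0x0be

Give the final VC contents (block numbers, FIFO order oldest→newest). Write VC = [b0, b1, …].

VC = [43]

  [0] addr=0x2bd blk=43 s=3: MISS | VC []
  [1] addr=0x1d6 blk=29 s=5: MISS | VC []
  [2] addr=0x2b8 blk=43 s=3: L1-HIT | VC []
  [3] addr=0x2b0 blk=43 s=3: L1-HIT | VC []
  [4] addr=0xbd blk=11 s=3: MISS | VC [43]
  [5] addr=0x316 blk=49 s=1: MISS | VC [43]
  [6] addr=0x2b0 blk=43 s=3: VC-HIT | VC [11]
  [7] addr=0x3a6 blk=58 s=2: MISS | VC [11]
  [8] addr=0xbe blk=11 s=3: VC-HIT | VC [43]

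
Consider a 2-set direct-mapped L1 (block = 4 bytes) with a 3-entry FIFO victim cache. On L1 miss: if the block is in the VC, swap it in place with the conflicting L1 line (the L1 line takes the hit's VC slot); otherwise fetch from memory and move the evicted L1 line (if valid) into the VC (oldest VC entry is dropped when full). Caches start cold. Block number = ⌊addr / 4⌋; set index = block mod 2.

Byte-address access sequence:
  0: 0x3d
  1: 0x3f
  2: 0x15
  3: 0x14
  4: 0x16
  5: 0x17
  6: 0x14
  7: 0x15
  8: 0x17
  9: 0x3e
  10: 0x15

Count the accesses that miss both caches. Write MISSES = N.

#0 0x3d→b15/s1 MISS; vc=[]
#1 0x3f→b15/s1 L1-HIT; vc=[]
#2 0x15→b5/s1 MISS; vc=[15]
#3 0x14→b5/s1 L1-HIT; vc=[15]
#4 0x16→b5/s1 L1-HIT; vc=[15]
#5 0x17→b5/s1 L1-HIT; vc=[15]
#6 0x14→b5/s1 L1-HIT; vc=[15]
#7 0x15→b5/s1 L1-HIT; vc=[15]
#8 0x17→b5/s1 L1-HIT; vc=[15]
#9 0x3e→b15/s1 VC-HIT; vc=[5]
#10 0x15→b5/s1 VC-HIT; vc=[15]

MISSES = 2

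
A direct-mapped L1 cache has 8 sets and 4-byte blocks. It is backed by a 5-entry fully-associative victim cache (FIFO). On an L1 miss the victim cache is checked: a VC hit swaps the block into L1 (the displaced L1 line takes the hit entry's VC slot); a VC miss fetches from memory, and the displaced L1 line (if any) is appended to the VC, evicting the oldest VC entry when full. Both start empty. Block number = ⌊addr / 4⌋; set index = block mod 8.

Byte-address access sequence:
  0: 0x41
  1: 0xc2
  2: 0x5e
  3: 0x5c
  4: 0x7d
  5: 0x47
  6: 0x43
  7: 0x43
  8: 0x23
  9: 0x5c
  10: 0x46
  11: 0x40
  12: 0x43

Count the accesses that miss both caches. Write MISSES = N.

#0 0x41→b16/s0 MISS; vc=[]
#1 0xc2→b48/s0 MISS; vc=[16]
#2 0x5e→b23/s7 MISS; vc=[16]
#3 0x5c→b23/s7 L1-HIT; vc=[16]
#4 0x7d→b31/s7 MISS; vc=[16,23]
#5 0x47→b17/s1 MISS; vc=[16,23]
#6 0x43→b16/s0 VC-HIT; vc=[48,23]
#7 0x43→b16/s0 L1-HIT; vc=[48,23]
#8 0x23→b8/s0 MISS; vc=[48,23,16]
#9 0x5c→b23/s7 VC-HIT; vc=[48,31,16]
#10 0x46→b17/s1 L1-HIT; vc=[48,31,16]
#11 0x40→b16/s0 VC-HIT; vc=[48,31,8]
#12 0x43→b16/s0 L1-HIT; vc=[48,31,8]

MISSES = 6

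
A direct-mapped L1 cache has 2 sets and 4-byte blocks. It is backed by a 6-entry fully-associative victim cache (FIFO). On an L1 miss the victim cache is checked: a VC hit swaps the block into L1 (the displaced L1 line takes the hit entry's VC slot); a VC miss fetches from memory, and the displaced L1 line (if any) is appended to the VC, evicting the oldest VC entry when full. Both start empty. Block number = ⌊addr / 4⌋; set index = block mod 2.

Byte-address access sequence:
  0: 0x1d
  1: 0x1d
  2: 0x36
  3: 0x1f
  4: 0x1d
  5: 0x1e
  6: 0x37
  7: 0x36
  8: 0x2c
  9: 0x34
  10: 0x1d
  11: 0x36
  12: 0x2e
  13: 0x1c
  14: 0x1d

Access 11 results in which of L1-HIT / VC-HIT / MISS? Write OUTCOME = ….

OUTCOME = VC-HIT

#0 0x1d→b7/s1 MISS; vc=[]
#1 0x1d→b7/s1 L1-HIT; vc=[]
#2 0x36→b13/s1 MISS; vc=[7]
#3 0x1f→b7/s1 VC-HIT; vc=[13]
#4 0x1d→b7/s1 L1-HIT; vc=[13]
#5 0x1e→b7/s1 L1-HIT; vc=[13]
#6 0x37→b13/s1 VC-HIT; vc=[7]
#7 0x36→b13/s1 L1-HIT; vc=[7]
#8 0x2c→b11/s1 MISS; vc=[7,13]
#9 0x34→b13/s1 VC-HIT; vc=[7,11]
#10 0x1d→b7/s1 VC-HIT; vc=[13,11]
#11 0x36→b13/s1 VC-HIT; vc=[7,11]
#12 0x2e→b11/s1 VC-HIT; vc=[7,13]
#13 0x1c→b7/s1 VC-HIT; vc=[11,13]
#14 0x1d→b7/s1 L1-HIT; vc=[11,13]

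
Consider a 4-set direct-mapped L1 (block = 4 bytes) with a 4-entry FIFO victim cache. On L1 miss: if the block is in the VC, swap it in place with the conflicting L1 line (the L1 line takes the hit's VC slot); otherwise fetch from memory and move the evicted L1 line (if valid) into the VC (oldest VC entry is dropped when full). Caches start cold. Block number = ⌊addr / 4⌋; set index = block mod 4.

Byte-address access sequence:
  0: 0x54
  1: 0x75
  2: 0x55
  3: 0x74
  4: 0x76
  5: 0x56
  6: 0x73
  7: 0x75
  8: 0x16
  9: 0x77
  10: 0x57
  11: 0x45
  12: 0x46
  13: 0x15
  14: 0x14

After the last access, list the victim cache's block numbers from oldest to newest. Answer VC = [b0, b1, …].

VC = [29, 17, 21]

0: 0x54 (blk 21, set 1) → MISS  vc=[]
1: 0x75 (blk 29, set 1) → MISS  vc=[21]
2: 0x55 (blk 21, set 1) → VC-HIT  vc=[29]
3: 0x74 (blk 29, set 1) → VC-HIT  vc=[21]
4: 0x76 (blk 29, set 1) → L1-HIT  vc=[21]
5: 0x56 (blk 21, set 1) → VC-HIT  vc=[29]
6: 0x73 (blk 28, set 0) → MISS  vc=[29]
7: 0x75 (blk 29, set 1) → VC-HIT  vc=[21]
8: 0x16 (blk 5, set 1) → MISS  vc=[21, 29]
9: 0x77 (blk 29, set 1) → VC-HIT  vc=[21, 5]
10: 0x57 (blk 21, set 1) → VC-HIT  vc=[29, 5]
11: 0x45 (blk 17, set 1) → MISS  vc=[29, 5, 21]
12: 0x46 (blk 17, set 1) → L1-HIT  vc=[29, 5, 21]
13: 0x15 (blk 5, set 1) → VC-HIT  vc=[29, 17, 21]
14: 0x14 (blk 5, set 1) → L1-HIT  vc=[29, 17, 21]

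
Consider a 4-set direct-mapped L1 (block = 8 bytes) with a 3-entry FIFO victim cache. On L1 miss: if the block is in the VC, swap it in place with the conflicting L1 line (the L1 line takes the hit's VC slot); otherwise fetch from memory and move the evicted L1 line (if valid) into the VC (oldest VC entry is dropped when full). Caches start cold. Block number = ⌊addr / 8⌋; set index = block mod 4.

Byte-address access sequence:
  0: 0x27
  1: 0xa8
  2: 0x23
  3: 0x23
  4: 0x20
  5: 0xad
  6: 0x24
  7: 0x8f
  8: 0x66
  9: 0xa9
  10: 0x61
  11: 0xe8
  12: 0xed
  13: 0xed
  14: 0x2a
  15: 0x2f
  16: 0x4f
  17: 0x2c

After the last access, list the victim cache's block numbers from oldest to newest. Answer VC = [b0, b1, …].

VC = [21, 29, 9]

0: 0x27 (blk 4, set 0) → MISS  vc=[]
1: 0xa8 (blk 21, set 1) → MISS  vc=[]
2: 0x23 (blk 4, set 0) → L1-HIT  vc=[]
3: 0x23 (blk 4, set 0) → L1-HIT  vc=[]
4: 0x20 (blk 4, set 0) → L1-HIT  vc=[]
5: 0xad (blk 21, set 1) → L1-HIT  vc=[]
6: 0x24 (blk 4, set 0) → L1-HIT  vc=[]
7: 0x8f (blk 17, set 1) → MISS  vc=[21]
8: 0x66 (blk 12, set 0) → MISS  vc=[21, 4]
9: 0xa9 (blk 21, set 1) → VC-HIT  vc=[17, 4]
10: 0x61 (blk 12, set 0) → L1-HIT  vc=[17, 4]
11: 0xe8 (blk 29, set 1) → MISS  vc=[17, 4, 21]
12: 0xed (blk 29, set 1) → L1-HIT  vc=[17, 4, 21]
13: 0xed (blk 29, set 1) → L1-HIT  vc=[17, 4, 21]
14: 0x2a (blk 5, set 1) → MISS  vc=[4, 21, 29]
15: 0x2f (blk 5, set 1) → L1-HIT  vc=[4, 21, 29]
16: 0x4f (blk 9, set 1) → MISS  vc=[21, 29, 5]
17: 0x2c (blk 5, set 1) → VC-HIT  vc=[21, 29, 9]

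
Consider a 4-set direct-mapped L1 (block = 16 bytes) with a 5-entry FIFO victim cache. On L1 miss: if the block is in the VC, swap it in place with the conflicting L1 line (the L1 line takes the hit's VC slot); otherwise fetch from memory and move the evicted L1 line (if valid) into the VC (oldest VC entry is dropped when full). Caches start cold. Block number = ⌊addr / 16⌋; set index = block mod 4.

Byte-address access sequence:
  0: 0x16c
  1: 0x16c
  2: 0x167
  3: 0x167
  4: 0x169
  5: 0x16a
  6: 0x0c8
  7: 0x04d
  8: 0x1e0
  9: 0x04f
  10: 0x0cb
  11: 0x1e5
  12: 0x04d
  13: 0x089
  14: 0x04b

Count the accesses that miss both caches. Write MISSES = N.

MISSES = 5

0: 0x16c (blk 22, set 2) → MISS  vc=[]
1: 0x16c (blk 22, set 2) → L1-HIT  vc=[]
2: 0x167 (blk 22, set 2) → L1-HIT  vc=[]
3: 0x167 (blk 22, set 2) → L1-HIT  vc=[]
4: 0x169 (blk 22, set 2) → L1-HIT  vc=[]
5: 0x16a (blk 22, set 2) → L1-HIT  vc=[]
6: 0xc8 (blk 12, set 0) → MISS  vc=[]
7: 0x4d (blk 4, set 0) → MISS  vc=[12]
8: 0x1e0 (blk 30, set 2) → MISS  vc=[12, 22]
9: 0x4f (blk 4, set 0) → L1-HIT  vc=[12, 22]
10: 0xcb (blk 12, set 0) → VC-HIT  vc=[4, 22]
11: 0x1e5 (blk 30, set 2) → L1-HIT  vc=[4, 22]
12: 0x4d (blk 4, set 0) → VC-HIT  vc=[12, 22]
13: 0x89 (blk 8, set 0) → MISS  vc=[12, 22, 4]
14: 0x4b (blk 4, set 0) → VC-HIT  vc=[12, 22, 8]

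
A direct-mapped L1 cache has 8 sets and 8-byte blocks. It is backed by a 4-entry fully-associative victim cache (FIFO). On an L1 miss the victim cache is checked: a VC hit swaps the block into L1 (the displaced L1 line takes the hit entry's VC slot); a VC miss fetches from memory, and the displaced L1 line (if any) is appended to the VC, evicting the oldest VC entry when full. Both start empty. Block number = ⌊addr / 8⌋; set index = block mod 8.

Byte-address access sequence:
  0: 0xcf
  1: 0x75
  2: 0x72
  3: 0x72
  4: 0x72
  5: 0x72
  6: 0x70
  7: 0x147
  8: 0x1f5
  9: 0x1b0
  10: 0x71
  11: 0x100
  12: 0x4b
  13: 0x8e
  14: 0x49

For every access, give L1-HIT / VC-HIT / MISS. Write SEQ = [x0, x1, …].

SEQ = [MISS, MISS, L1-HIT, L1-HIT, L1-HIT, L1-HIT, L1-HIT, MISS, MISS, MISS, VC-HIT, MISS, MISS, MISS, VC-HIT]

  [0] addr=0xcf blk=25 s=1: MISS | VC []
  [1] addr=0x75 blk=14 s=6: MISS | VC []
  [2] addr=0x72 blk=14 s=6: L1-HIT | VC []
  [3] addr=0x72 blk=14 s=6: L1-HIT | VC []
  [4] addr=0x72 blk=14 s=6: L1-HIT | VC []
  [5] addr=0x72 blk=14 s=6: L1-HIT | VC []
  [6] addr=0x70 blk=14 s=6: L1-HIT | VC []
  [7] addr=0x147 blk=40 s=0: MISS | VC []
  [8] addr=0x1f5 blk=62 s=6: MISS | VC [14]
  [9] addr=0x1b0 blk=54 s=6: MISS | VC [14, 62]
  [10] addr=0x71 blk=14 s=6: VC-HIT | VC [54, 62]
  [11] addr=0x100 blk=32 s=0: MISS | VC [54, 62, 40]
  [12] addr=0x4b blk=9 s=1: MISS | VC [54, 62, 40, 25]
  [13] addr=0x8e blk=17 s=1: MISS | VC [62, 40, 25, 9]
  [14] addr=0x49 blk=9 s=1: VC-HIT | VC [62, 40, 25, 17]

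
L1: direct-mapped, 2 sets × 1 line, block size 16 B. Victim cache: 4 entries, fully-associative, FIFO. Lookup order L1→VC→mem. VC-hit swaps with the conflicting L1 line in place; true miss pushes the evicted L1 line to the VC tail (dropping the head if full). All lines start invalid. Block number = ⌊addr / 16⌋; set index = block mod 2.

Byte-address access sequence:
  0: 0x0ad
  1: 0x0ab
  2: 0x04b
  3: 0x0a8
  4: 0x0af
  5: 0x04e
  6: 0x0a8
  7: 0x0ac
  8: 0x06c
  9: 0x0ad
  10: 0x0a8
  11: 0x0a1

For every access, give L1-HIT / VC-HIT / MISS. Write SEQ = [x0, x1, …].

0: 0xad (blk 10, set 0) → MISS  vc=[]
1: 0xab (blk 10, set 0) → L1-HIT  vc=[]
2: 0x4b (blk 4, set 0) → MISS  vc=[10]
3: 0xa8 (blk 10, set 0) → VC-HIT  vc=[4]
4: 0xaf (blk 10, set 0) → L1-HIT  vc=[4]
5: 0x4e (blk 4, set 0) → VC-HIT  vc=[10]
6: 0xa8 (blk 10, set 0) → VC-HIT  vc=[4]
7: 0xac (blk 10, set 0) → L1-HIT  vc=[4]
8: 0x6c (blk 6, set 0) → MISS  vc=[4, 10]
9: 0xad (blk 10, set 0) → VC-HIT  vc=[4, 6]
10: 0xa8 (blk 10, set 0) → L1-HIT  vc=[4, 6]
11: 0xa1 (blk 10, set 0) → L1-HIT  vc=[4, 6]

SEQ = [MISS, L1-HIT, MISS, VC-HIT, L1-HIT, VC-HIT, VC-HIT, L1-HIT, MISS, VC-HIT, L1-HIT, L1-HIT]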